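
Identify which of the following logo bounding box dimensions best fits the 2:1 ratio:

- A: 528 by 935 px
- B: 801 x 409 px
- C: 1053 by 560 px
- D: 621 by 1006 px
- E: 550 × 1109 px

E

Ratios (long/short): A ≈ 1.771; B ≈ 1.958; C ≈ 1.880; D ≈ 1.620; E ≈ 2.016.
2:1 ≈ 2.000; option E is nearest (Δ 0.016).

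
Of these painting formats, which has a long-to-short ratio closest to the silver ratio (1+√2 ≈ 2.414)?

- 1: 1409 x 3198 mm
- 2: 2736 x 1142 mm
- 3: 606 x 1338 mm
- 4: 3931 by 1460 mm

Target silver ratio ≈ 2.414.
1: 2.270 (Δ0.144)  2: 2.396 (Δ0.018)  3: 2.208 (Δ0.206)  4: 2.692 (Δ0.278)

2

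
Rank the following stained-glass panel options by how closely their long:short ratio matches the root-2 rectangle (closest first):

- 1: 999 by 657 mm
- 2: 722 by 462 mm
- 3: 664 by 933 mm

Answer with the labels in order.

1: 999/657 ≈ 1.521 → |1.521 − 1.414| = 0.107
2: 722/462 ≈ 1.563 → |1.563 − 1.414| = 0.149
3: 933/664 ≈ 1.405 → |1.405 − 1.414| = 0.009

3, 1, 2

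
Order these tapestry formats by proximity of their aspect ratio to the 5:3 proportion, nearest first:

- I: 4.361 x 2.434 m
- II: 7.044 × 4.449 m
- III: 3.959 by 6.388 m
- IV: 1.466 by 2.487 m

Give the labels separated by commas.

Ratios: I = 4.361 / 2.434 ≈ 1.792; II = 7.044 / 4.449 ≈ 1.583; III = 6.388 / 3.959 ≈ 1.614; IV = 2.487 / 1.466 ≈ 1.696.
|Δ from 1.667|: I 0.125; II 0.084; III 0.053; IV 0.029.

IV, III, II, I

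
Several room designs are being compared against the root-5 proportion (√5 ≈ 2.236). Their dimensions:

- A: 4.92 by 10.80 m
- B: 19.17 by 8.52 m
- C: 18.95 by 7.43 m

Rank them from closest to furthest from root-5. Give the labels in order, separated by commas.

A: 10.80/4.92 ≈ 2.195 → |2.195 − 2.236| = 0.041
B: 19.17/8.52 ≈ 2.250 → |2.250 − 2.236| = 0.014
C: 18.95/7.43 ≈ 2.550 → |2.550 − 2.236| = 0.314

B, A, C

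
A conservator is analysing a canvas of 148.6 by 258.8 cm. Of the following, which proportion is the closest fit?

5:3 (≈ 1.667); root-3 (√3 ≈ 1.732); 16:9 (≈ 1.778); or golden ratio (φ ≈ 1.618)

258.8/148.6 ≈ 1.742. Nearest candidates are root-3 (1.732, off by 0.010) and 16:9 (1.778, off by 0.036).

root-3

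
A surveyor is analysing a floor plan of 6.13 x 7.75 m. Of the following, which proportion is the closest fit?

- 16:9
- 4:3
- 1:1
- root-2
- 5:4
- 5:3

5:4

7.75/6.13 ≈ 1.264. Nearest candidates are 5:4 (1.250, off by 0.014) and 4:3 (1.333, off by 0.069).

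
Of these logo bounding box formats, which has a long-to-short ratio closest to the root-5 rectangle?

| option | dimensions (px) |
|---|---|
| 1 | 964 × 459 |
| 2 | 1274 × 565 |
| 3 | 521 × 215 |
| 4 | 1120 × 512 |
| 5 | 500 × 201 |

Ratios (long/short): 1 ≈ 2.100; 2 ≈ 2.255; 3 ≈ 2.423; 4 ≈ 2.188; 5 ≈ 2.488.
root-5 ≈ 2.236; option 2 is nearest (Δ 0.019).

2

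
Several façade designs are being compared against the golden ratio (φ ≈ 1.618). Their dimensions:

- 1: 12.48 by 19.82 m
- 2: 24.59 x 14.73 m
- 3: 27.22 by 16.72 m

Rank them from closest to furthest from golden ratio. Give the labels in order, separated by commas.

1: 19.82/12.48 ≈ 1.588 → |1.588 − 1.618| = 0.030
2: 24.59/14.73 ≈ 1.669 → |1.669 − 1.618| = 0.051
3: 27.22/16.72 ≈ 1.628 → |1.628 − 1.618| = 0.010

3, 1, 2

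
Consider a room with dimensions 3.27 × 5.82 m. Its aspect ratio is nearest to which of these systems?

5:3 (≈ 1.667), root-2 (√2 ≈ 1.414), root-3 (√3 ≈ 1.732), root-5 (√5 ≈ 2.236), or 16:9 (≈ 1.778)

5.82/3.27 ≈ 1.780. Nearest candidates are 16:9 (1.778, off by 0.002) and root-3 (1.732, off by 0.048).

16:9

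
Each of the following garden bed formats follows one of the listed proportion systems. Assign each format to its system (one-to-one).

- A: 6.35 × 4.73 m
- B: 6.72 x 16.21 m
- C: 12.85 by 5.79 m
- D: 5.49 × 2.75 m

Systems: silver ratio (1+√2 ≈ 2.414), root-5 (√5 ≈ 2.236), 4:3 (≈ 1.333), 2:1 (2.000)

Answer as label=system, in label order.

A=4:3, B=silver ratio, C=root-5, D=2:1

Ratios: A ≈ 1.342; B ≈ 2.412; C ≈ 2.219; D ≈ 1.996.
Targets: silver ratio ≈ 2.414; root-5 ≈ 2.236; 4:3 ≈ 1.333; 2:1 ≈ 2.000.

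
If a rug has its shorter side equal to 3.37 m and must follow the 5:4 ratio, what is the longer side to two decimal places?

4.21 m

5:4 = 1.25000.
Longer side = 3.37 × 1.25000 ≈ 4.2125 → 4.21 m.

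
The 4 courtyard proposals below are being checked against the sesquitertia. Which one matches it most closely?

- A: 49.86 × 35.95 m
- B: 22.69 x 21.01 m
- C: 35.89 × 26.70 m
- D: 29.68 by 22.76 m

Ratios (long/short): A ≈ 1.387; B ≈ 1.080; C ≈ 1.344; D ≈ 1.304.
4:3 ≈ 1.333; option C is nearest (Δ 0.011).

C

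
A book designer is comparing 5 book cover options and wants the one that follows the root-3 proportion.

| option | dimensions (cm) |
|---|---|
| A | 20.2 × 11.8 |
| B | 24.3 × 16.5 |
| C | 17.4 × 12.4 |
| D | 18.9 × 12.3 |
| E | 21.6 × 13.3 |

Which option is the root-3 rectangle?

A

Target root-3 ≈ 1.732.
A: 1.712 (Δ0.020)  B: 1.473 (Δ0.259)  C: 1.403 (Δ0.329)  D: 1.537 (Δ0.195)  E: 1.624 (Δ0.108)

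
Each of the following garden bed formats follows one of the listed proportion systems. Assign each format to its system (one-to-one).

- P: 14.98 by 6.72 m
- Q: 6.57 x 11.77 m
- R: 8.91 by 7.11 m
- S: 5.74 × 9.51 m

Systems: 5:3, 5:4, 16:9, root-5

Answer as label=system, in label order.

Ratios: P ≈ 2.229; Q ≈ 1.791; R ≈ 1.253; S ≈ 1.657.
Targets: 5:3 ≈ 1.667; 5:4 ≈ 1.250; 16:9 ≈ 1.778; root-5 ≈ 2.236.

P=root-5, Q=16:9, R=5:4, S=5:3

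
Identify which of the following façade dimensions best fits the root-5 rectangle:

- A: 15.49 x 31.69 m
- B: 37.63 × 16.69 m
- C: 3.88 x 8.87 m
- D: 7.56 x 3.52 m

Target root-5 ≈ 2.236.
A: 2.046 (Δ0.190)  B: 2.255 (Δ0.019)  C: 2.286 (Δ0.050)  D: 2.148 (Δ0.088)

B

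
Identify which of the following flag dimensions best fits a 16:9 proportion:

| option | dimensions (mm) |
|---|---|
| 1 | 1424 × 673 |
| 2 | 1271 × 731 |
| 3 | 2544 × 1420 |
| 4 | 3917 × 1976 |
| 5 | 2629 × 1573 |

Ratios (long/short): 1 ≈ 2.116; 2 ≈ 1.739; 3 ≈ 1.792; 4 ≈ 1.982; 5 ≈ 1.671.
16:9 ≈ 1.778; option 3 is nearest (Δ 0.014).

3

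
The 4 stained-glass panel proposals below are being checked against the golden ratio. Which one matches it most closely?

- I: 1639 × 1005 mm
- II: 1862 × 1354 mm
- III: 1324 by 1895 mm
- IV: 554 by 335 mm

Ratios (long/short): I ≈ 1.631; II ≈ 1.375; III ≈ 1.431; IV ≈ 1.654.
golden ratio ≈ 1.618; option I is nearest (Δ 0.013).

I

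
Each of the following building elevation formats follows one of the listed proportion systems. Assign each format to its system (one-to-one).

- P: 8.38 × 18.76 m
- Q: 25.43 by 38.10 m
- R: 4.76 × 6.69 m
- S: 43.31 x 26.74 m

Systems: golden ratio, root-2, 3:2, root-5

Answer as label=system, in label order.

P=root-5, Q=3:2, R=root-2, S=golden ratio

Ratios: P ≈ 2.239; Q ≈ 1.498; R ≈ 1.405; S ≈ 1.620.
Targets: golden ratio ≈ 1.618; root-2 ≈ 1.414; 3:2 ≈ 1.500; root-5 ≈ 2.236.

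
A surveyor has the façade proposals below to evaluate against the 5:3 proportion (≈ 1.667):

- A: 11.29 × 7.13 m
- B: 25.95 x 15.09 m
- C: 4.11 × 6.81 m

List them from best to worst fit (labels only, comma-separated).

C, B, A

A: 11.29/7.13 ≈ 1.583 → |1.583 − 1.667| = 0.084
B: 25.95/15.09 ≈ 1.720 → |1.720 − 1.667| = 0.053
C: 6.81/4.11 ≈ 1.657 → |1.657 − 1.667| = 0.010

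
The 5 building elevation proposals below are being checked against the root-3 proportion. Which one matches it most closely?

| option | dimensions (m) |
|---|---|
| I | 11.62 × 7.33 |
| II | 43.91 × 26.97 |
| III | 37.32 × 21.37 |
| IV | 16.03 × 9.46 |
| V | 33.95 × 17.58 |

Target root-3 ≈ 1.732.
I: 1.585 (Δ0.147)  II: 1.628 (Δ0.104)  III: 1.746 (Δ0.014)  IV: 1.695 (Δ0.037)  V: 1.931 (Δ0.199)

III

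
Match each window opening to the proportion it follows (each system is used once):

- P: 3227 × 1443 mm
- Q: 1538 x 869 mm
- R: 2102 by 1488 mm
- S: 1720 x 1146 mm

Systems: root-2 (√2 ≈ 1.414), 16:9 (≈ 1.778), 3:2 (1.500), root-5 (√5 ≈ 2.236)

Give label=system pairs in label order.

P=root-5, Q=16:9, R=root-2, S=3:2

Ratios: P ≈ 2.236; Q ≈ 1.770; R ≈ 1.413; S ≈ 1.501.
Targets: root-2 ≈ 1.414; 16:9 ≈ 1.778; 3:2 ≈ 1.500; root-5 ≈ 2.236.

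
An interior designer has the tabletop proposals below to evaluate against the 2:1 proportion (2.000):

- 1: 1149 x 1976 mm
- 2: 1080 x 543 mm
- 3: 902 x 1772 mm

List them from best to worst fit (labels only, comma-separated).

2, 3, 1

Ratios: 1 = 1976 / 1149 ≈ 1.720; 2 = 1080 / 543 ≈ 1.989; 3 = 1772 / 902 ≈ 1.965.
|Δ from 2.000|: 1 0.280; 2 0.011; 3 0.035.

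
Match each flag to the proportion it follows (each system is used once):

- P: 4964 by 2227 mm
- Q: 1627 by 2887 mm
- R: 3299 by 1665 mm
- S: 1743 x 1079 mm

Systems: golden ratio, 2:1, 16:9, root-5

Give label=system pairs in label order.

Ratios: P ≈ 2.229; Q ≈ 1.774; R ≈ 1.981; S ≈ 1.615.
Targets: golden ratio ≈ 1.618; 2:1 ≈ 2.000; 16:9 ≈ 1.778; root-5 ≈ 2.236.

P=root-5, Q=16:9, R=2:1, S=golden ratio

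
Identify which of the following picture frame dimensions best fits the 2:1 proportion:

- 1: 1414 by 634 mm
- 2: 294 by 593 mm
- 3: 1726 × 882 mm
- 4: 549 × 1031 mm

2

Target 2:1 ≈ 2.000.
1: 2.230 (Δ0.230)  2: 2.017 (Δ0.017)  3: 1.957 (Δ0.043)  4: 1.878 (Δ0.122)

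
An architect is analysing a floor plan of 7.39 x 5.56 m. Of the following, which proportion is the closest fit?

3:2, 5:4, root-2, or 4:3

4:3

Ratio = 7.39 / 5.56 ≈ 1.329.
Distances: 3:2 1.500 (Δ 0.171); 5:4 1.250 (Δ 0.079); root-2 1.414 (Δ 0.085); 4:3 1.333 (Δ 0.004).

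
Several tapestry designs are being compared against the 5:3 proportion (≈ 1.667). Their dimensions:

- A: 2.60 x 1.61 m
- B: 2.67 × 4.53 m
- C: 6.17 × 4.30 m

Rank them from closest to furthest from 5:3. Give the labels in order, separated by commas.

Ratios: A = 2.60 / 1.61 ≈ 1.615; B = 4.53 / 2.67 ≈ 1.697; C = 6.17 / 4.30 ≈ 1.435.
|Δ from 1.667|: A 0.052; B 0.030; C 0.232.

B, A, C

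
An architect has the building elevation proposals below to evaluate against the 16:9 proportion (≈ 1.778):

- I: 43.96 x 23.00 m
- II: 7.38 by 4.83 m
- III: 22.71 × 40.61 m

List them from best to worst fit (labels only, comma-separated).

III, I, II

I: 43.96/23.00 ≈ 1.911 → |1.911 − 1.778| = 0.133
II: 7.38/4.83 ≈ 1.528 → |1.528 − 1.778| = 0.250
III: 40.61/22.71 ≈ 1.788 → |1.788 − 1.778| = 0.010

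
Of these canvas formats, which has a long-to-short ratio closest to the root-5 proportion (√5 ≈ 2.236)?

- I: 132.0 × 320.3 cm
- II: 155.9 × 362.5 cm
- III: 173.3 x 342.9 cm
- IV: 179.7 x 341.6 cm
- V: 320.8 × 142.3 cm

Target root-5 ≈ 2.236.
I: 2.427 (Δ0.191)  II: 2.325 (Δ0.089)  III: 1.979 (Δ0.257)  IV: 1.901 (Δ0.335)  V: 2.254 (Δ0.018)

V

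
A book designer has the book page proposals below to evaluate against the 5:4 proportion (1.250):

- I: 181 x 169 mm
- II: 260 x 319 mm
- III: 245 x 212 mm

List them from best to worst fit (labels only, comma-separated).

II, III, I

I: 181/169 ≈ 1.071 → |1.071 − 1.250| = 0.179
II: 319/260 ≈ 1.227 → |1.227 − 1.250| = 0.023
III: 245/212 ≈ 1.156 → |1.156 − 1.250| = 0.094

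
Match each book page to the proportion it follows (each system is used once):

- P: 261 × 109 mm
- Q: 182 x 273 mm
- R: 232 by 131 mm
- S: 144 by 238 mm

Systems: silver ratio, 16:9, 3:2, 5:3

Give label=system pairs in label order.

P=silver ratio, Q=3:2, R=16:9, S=5:3

Ratios: P ≈ 2.394; Q ≈ 1.500; R ≈ 1.771; S ≈ 1.653.
Targets: silver ratio ≈ 2.414; 16:9 ≈ 1.778; 3:2 ≈ 1.500; 5:3 ≈ 1.667.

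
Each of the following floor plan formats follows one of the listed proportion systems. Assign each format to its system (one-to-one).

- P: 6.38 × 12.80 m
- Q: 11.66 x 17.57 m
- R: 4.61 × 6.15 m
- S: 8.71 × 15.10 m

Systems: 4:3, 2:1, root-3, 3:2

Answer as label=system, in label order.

Ratios: P ≈ 2.006; Q ≈ 1.507; R ≈ 1.334; S ≈ 1.734.
Targets: 4:3 ≈ 1.333; 2:1 ≈ 2.000; root-3 ≈ 1.732; 3:2 ≈ 1.500.

P=2:1, Q=3:2, R=4:3, S=root-3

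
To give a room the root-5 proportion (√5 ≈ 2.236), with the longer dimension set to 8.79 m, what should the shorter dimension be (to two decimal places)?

3.93 m

root-5 ≈ 2.23607.
Shorter side = 8.79 ÷ 2.23607 ≈ 3.9310 → 3.93 m.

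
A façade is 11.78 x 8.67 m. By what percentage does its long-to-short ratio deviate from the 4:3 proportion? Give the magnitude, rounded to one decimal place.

1.9%

Ratio = 11.78 / 8.67 ≈ 1.3587.
Ideal 4:3 ≈ 1.3333. |1.3587 − 1.3333| / 1.3333 ≈ 1.91% → 1.9%.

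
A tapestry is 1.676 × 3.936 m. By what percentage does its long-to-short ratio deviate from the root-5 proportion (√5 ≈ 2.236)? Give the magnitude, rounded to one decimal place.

Ratio = 3.936 / 1.676 ≈ 2.3484.
Ideal root-5 ≈ 2.2361. |2.3484 − 2.2361| / 2.2361 ≈ 5.02% → 5.0%.

5.0%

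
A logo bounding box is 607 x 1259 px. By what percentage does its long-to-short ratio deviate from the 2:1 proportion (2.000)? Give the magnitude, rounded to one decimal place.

3.7%

Ratio = 1259 / 607 ≈ 2.0741.
Ideal 2:1 = 2.0000. |2.0741 − 2.0000| / 2.0000 ≈ 3.71% → 3.7%.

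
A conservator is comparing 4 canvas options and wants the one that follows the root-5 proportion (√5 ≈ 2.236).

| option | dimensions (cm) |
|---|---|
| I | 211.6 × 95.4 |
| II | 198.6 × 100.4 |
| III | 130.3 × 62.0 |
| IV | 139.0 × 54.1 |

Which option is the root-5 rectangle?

Ratios (long/short): I ≈ 2.218; II ≈ 1.978; III ≈ 2.102; IV ≈ 2.569.
root-5 ≈ 2.236; option I is nearest (Δ 0.018).

I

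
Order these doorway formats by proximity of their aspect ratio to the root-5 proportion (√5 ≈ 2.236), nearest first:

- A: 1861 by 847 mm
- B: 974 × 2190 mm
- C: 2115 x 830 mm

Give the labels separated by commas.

B, A, C

A: 1861/847 ≈ 2.197 → |2.197 − 2.236| = 0.039
B: 2190/974 ≈ 2.248 → |2.248 − 2.236| = 0.012
C: 2115/830 ≈ 2.548 → |2.548 − 2.236| = 0.312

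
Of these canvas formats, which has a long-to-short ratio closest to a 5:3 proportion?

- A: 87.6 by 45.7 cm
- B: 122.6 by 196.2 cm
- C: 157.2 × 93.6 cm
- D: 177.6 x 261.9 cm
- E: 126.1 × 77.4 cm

Target 5:3 ≈ 1.667.
A: 1.917 (Δ0.250)  B: 1.600 (Δ0.067)  C: 1.679 (Δ0.012)  D: 1.475 (Δ0.192)  E: 1.629 (Δ0.038)

C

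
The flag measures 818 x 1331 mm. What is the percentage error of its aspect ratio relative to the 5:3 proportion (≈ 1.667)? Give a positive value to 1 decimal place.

2.4%

Ratio = 1331 / 818 ≈ 1.6271.
Ideal 5:3 ≈ 1.6667. |1.6271 − 1.6667| / 1.6667 ≈ 2.38% → 2.4%.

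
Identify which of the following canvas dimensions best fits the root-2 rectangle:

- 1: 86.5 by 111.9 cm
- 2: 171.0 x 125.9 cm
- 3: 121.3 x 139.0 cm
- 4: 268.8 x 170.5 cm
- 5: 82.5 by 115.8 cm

Target root-2 ≈ 1.414.
1: 1.294 (Δ0.120)  2: 1.358 (Δ0.056)  3: 1.146 (Δ0.268)  4: 1.577 (Δ0.163)  5: 1.404 (Δ0.010)

5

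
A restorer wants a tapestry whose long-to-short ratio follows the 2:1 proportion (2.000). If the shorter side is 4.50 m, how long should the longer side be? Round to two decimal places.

2:1 = 2.00000.
Longer side = 4.50 × 2.00000 ≈ 9.0000 → 9.00 m.

9.00 m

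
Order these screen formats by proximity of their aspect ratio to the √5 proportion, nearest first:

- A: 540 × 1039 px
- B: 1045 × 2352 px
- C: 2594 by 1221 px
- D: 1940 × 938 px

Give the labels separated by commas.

B, C, D, A

A: 1039/540 ≈ 1.924 → |1.924 − 2.236| = 0.312
B: 2352/1045 ≈ 2.251 → |2.251 − 2.236| = 0.015
C: 2594/1221 ≈ 2.124 → |2.124 − 2.236| = 0.112
D: 1940/938 ≈ 2.068 → |2.068 − 2.236| = 0.168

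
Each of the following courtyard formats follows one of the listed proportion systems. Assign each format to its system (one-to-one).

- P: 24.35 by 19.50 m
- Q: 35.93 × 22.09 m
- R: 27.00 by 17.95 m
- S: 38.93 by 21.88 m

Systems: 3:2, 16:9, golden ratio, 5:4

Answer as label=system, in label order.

Ratios: P ≈ 1.249; Q ≈ 1.627; R ≈ 1.504; S ≈ 1.779.
Targets: 3:2 ≈ 1.500; 16:9 ≈ 1.778; golden ratio ≈ 1.618; 5:4 ≈ 1.250.

P=5:4, Q=golden ratio, R=3:2, S=16:9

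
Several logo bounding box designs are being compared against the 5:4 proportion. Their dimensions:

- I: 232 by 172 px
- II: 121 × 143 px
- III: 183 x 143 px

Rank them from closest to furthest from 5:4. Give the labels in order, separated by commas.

III, II, I

Ratios: I = 232 / 172 ≈ 1.349; II = 143 / 121 ≈ 1.182; III = 183 / 143 ≈ 1.280.
|Δ from 1.250|: I 0.099; II 0.068; III 0.030.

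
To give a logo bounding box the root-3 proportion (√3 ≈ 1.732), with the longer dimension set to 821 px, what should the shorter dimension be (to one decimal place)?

474.0 px

root-3 ≈ 1.73205.
Shorter side = 821 ÷ 1.73205 ≈ 474.005 → 474.0 px.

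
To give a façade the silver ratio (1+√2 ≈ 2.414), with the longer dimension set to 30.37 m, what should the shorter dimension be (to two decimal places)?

silver ratio ≈ 2.41421.
Shorter side = 30.37 ÷ 2.41421 ≈ 12.5797 → 12.58 m.

12.58 m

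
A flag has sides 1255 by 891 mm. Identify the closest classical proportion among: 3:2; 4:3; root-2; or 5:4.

root-2

1255/891 ≈ 1.409. Nearest candidates are root-2 (1.414, off by 0.005) and 4:3 (1.333, off by 0.076).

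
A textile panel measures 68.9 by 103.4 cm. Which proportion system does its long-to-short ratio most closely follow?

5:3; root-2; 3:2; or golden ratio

Ratio = 103.4 / 68.9 ≈ 1.501.
Distances: 5:3 1.667 (Δ 0.166); root-2 1.414 (Δ 0.087); 3:2 1.500 (Δ 0.001); golden ratio 1.618 (Δ 0.117).

3:2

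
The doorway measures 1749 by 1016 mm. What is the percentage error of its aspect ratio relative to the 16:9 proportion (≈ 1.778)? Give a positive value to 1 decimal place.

3.2%

Ratio = 1749 / 1016 ≈ 1.7215.
Ideal 16:9 ≈ 1.7778. |1.7215 − 1.7778| / 1.7778 ≈ 3.17% → 3.2%.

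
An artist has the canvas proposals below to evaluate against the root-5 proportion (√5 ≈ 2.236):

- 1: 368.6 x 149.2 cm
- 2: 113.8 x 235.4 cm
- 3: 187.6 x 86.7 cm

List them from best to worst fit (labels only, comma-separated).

3, 2, 1

Ratios: 1 = 368.6 / 149.2 ≈ 2.471; 2 = 235.4 / 113.8 ≈ 2.069; 3 = 187.6 / 86.7 ≈ 2.164.
|Δ from 2.236|: 1 0.235; 2 0.167; 3 0.072.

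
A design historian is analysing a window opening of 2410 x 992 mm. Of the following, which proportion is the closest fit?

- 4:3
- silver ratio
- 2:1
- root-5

silver ratio

2410/992 ≈ 2.429. Nearest candidates are silver ratio (2.414, off by 0.015) and root-5 (2.236, off by 0.193).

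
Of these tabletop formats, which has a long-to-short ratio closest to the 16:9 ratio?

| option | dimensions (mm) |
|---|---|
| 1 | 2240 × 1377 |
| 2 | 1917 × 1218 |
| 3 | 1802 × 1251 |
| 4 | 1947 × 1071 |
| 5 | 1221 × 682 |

5

Ratios (long/short): 1 ≈ 1.627; 2 ≈ 1.574; 3 ≈ 1.440; 4 ≈ 1.818; 5 ≈ 1.790.
16:9 ≈ 1.778; option 5 is nearest (Δ 0.012).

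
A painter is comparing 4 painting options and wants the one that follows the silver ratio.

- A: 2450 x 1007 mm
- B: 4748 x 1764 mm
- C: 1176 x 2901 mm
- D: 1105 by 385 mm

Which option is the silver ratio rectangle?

Ratios (long/short): A ≈ 2.433; B ≈ 2.692; C ≈ 2.467; D ≈ 2.870.
silver ratio ≈ 2.414; option A is nearest (Δ 0.019).

A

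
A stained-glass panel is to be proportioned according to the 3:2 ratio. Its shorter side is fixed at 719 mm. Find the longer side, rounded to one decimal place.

3:2 = 1.50000.
Longer side = 719 × 1.50000 ≈ 1078.500 → 1078.5 mm.

1078.5 mm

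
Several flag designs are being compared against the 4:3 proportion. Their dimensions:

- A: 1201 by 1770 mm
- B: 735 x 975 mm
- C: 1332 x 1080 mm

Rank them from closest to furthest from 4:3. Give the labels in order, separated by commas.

B, C, A

A: 1770/1201 ≈ 1.474 → |1.474 − 1.333| = 0.141
B: 975/735 ≈ 1.327 → |1.327 − 1.333| = 0.006
C: 1332/1080 ≈ 1.233 → |1.233 − 1.333| = 0.100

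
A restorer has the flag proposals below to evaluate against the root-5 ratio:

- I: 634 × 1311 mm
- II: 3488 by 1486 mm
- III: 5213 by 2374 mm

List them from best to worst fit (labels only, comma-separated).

Ratios: I = 1311 / 634 ≈ 2.068; II = 3488 / 1486 ≈ 2.347; III = 5213 / 2374 ≈ 2.196.
|Δ from 2.236|: I 0.168; II 0.111; III 0.040.

III, II, I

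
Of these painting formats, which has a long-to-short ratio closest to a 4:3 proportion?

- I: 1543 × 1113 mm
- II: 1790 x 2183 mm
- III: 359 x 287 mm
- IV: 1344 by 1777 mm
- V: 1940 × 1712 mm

Ratios (long/short): I ≈ 1.386; II ≈ 1.220; III ≈ 1.251; IV ≈ 1.322; V ≈ 1.133.
4:3 ≈ 1.333; option IV is nearest (Δ 0.011).

IV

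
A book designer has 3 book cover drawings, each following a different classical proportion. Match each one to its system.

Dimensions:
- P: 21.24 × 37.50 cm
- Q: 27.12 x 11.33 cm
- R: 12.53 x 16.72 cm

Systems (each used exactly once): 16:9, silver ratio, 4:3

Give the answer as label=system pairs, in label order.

P = 37.50/21.24 ≈ 1.766 → 16:9 (1.778)
Q = 27.12/11.33 ≈ 2.394 → silver ratio (2.414)
R = 16.72/12.53 ≈ 1.334 → 4:3 (1.333)

P=16:9, Q=silver ratio, R=4:3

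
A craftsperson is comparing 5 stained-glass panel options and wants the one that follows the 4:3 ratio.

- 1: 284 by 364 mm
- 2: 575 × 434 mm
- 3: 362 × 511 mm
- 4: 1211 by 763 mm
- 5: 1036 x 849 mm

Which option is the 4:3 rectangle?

Target 4:3 ≈ 1.333.
1: 1.282 (Δ0.051)  2: 1.325 (Δ0.008)  3: 1.412 (Δ0.079)  4: 1.587 (Δ0.254)  5: 1.220 (Δ0.113)

2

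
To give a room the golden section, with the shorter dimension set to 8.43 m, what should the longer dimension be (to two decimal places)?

13.64 m

golden ratio ≈ 1.61803.
Longer side = 8.43 × 1.61803 ≈ 13.6400 → 13.64 m.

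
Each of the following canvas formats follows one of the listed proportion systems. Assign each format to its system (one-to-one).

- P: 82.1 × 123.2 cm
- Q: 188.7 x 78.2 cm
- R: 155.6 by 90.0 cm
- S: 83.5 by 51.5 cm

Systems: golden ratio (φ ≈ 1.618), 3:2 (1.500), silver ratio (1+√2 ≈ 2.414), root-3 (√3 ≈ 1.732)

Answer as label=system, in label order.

Ratios: P ≈ 1.501; Q ≈ 2.413; R ≈ 1.729; S ≈ 1.621.
Targets: golden ratio ≈ 1.618; 3:2 ≈ 1.500; silver ratio ≈ 2.414; root-3 ≈ 1.732.

P=3:2, Q=silver ratio, R=root-3, S=golden ratio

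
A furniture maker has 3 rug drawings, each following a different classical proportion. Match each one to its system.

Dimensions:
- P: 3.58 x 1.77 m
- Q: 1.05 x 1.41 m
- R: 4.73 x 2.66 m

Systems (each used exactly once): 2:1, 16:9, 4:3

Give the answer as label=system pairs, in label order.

Ratios: P ≈ 2.023; Q ≈ 1.343; R ≈ 1.778.
Targets: 2:1 ≈ 2.000; 16:9 ≈ 1.778; 4:3 ≈ 1.333.

P=2:1, Q=4:3, R=16:9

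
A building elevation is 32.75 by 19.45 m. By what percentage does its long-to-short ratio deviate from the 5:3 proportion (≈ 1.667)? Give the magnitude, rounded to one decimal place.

1.0%

Ratio = 32.75 / 19.45 ≈ 1.6838.
Ideal 5:3 ≈ 1.6667. |1.6838 − 1.6667| / 1.6667 ≈ 1.03% → 1.0%.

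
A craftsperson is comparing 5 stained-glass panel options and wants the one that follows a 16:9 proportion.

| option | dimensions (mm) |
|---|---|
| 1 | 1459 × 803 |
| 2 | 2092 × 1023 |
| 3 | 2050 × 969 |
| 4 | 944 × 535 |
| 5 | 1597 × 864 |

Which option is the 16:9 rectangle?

Target 16:9 ≈ 1.778.
1: 1.817 (Δ0.039)  2: 2.045 (Δ0.267)  3: 2.116 (Δ0.338)  4: 1.764 (Δ0.014)  5: 1.848 (Δ0.070)

4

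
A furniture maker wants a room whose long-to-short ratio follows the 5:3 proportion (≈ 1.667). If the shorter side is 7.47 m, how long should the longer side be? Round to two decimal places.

5:3 ≈ 1.66667.
Longer side = 7.47 × 1.66667 ≈ 12.4500 → 12.45 m.

12.45 m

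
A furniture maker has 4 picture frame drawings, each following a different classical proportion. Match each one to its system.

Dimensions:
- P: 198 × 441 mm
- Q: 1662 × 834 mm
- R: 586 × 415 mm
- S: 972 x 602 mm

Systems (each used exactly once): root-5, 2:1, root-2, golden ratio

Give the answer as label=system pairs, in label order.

P=root-5, Q=2:1, R=root-2, S=golden ratio

Ratios: P ≈ 2.227; Q ≈ 1.993; R ≈ 1.412; S ≈ 1.615.
Targets: root-5 ≈ 2.236; 2:1 ≈ 2.000; root-2 ≈ 1.414; golden ratio ≈ 1.618.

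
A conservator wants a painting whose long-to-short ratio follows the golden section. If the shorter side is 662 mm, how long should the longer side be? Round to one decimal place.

golden ratio ≈ 1.61803.
Longer side = 662 × 1.61803 ≈ 1071.136 → 1071.1 mm.

1071.1 mm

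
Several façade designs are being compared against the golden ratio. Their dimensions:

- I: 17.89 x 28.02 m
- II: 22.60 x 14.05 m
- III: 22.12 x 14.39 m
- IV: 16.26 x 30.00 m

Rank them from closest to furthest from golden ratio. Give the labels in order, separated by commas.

Ratios: I = 28.02 / 17.89 ≈ 1.566; II = 22.60 / 14.05 ≈ 1.609; III = 22.12 / 14.39 ≈ 1.537; IV = 30.00 / 16.26 ≈ 1.845.
|Δ from 1.618|: I 0.052; II 0.009; III 0.081; IV 0.227.

II, I, III, IV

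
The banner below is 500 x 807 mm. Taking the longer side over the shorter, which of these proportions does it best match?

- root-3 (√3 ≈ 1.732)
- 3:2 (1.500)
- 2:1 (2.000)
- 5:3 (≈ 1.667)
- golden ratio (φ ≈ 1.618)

golden ratio

Ratio = 807 / 500 ≈ 1.614.
Distances: root-3 1.732 (Δ 0.118); 3:2 1.500 (Δ 0.114); 2:1 2.000 (Δ 0.386); 5:3 1.667 (Δ 0.053); golden ratio 1.618 (Δ 0.004).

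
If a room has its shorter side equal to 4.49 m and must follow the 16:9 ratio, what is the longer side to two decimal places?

7.98 m

16:9 ≈ 1.77778.
Longer side = 4.49 × 1.77778 ≈ 7.9822 → 7.98 m.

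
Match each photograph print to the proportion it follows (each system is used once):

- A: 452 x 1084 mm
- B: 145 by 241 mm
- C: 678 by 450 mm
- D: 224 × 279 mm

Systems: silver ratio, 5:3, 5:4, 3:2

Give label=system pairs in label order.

Ratios: A ≈ 2.398; B ≈ 1.662; C ≈ 1.507; D ≈ 1.246.
Targets: silver ratio ≈ 2.414; 5:3 ≈ 1.667; 5:4 ≈ 1.250; 3:2 ≈ 1.500.

A=silver ratio, B=5:3, C=3:2, D=5:4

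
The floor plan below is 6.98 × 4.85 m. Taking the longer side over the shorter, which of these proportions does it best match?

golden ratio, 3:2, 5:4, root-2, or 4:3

root-2

6.98/4.85 ≈ 1.439. Nearest candidates are root-2 (1.414, off by 0.025) and 3:2 (1.500, off by 0.061).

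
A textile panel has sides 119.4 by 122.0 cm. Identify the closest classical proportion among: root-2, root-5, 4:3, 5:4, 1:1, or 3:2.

122.0/119.4 ≈ 1.022. Nearest candidates are 1:1 (1.000, off by 0.022) and 5:4 (1.250, off by 0.228).

1:1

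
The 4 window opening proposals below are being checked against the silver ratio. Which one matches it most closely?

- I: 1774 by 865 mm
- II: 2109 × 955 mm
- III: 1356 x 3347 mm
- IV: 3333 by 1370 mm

Target silver ratio ≈ 2.414.
I: 2.051 (Δ0.363)  II: 2.208 (Δ0.206)  III: 2.468 (Δ0.054)  IV: 2.433 (Δ0.019)

IV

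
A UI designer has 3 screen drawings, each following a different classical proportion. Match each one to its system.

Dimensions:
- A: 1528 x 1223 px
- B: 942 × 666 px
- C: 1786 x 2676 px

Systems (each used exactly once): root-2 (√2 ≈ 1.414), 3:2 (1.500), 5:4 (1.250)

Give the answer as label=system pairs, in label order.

A = 1528/1223 ≈ 1.249 → 5:4 (1.250)
B = 942/666 ≈ 1.414 → root-2 (1.414)
C = 2676/1786 ≈ 1.498 → 3:2 (1.500)

A=5:4, B=root-2, C=3:2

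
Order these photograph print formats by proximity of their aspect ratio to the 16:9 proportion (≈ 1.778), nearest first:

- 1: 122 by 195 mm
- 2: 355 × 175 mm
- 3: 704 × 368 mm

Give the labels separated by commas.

3, 1, 2

Ratios: 1 = 195 / 122 ≈ 1.598; 2 = 355 / 175 ≈ 2.029; 3 = 704 / 368 ≈ 1.913.
|Δ from 1.778|: 1 0.180; 2 0.251; 3 0.135.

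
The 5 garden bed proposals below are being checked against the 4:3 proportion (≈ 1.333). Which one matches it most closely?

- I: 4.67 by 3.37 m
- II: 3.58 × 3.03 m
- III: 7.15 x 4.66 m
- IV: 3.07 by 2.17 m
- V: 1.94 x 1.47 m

V

Ratios (long/short): I ≈ 1.386; II ≈ 1.182; III ≈ 1.534; IV ≈ 1.415; V ≈ 1.320.
4:3 ≈ 1.333; option V is nearest (Δ 0.013).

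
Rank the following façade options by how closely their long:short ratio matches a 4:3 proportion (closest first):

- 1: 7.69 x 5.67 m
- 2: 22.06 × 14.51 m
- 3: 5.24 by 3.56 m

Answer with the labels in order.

Ratios: 1 = 7.69 / 5.67 ≈ 1.356; 2 = 22.06 / 14.51 ≈ 1.520; 3 = 5.24 / 3.56 ≈ 1.472.
|Δ from 1.333|: 1 0.023; 2 0.187; 3 0.139.

1, 3, 2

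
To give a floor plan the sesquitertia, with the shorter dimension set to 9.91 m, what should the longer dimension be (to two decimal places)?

13.21 m

4:3 ≈ 1.33333.
Longer side = 9.91 × 1.33333 ≈ 13.2133 → 13.21 m.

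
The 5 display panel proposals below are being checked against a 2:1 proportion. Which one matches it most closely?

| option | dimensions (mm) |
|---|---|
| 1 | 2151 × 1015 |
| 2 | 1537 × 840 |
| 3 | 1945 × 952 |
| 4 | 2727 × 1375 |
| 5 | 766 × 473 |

4

Ratios (long/short): 1 ≈ 2.119; 2 ≈ 1.830; 3 ≈ 2.043; 4 ≈ 1.983; 5 ≈ 1.619.
2:1 ≈ 2.000; option 4 is nearest (Δ 0.017).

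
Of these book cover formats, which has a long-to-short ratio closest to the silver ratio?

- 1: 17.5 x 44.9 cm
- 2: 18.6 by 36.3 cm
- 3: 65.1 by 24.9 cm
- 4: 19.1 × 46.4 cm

Target silver ratio ≈ 2.414.
1: 2.566 (Δ0.152)  2: 1.952 (Δ0.462)  3: 2.614 (Δ0.200)  4: 2.429 (Δ0.015)

4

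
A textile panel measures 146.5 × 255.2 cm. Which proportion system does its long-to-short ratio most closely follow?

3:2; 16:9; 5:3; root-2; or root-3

root-3

Ratio = 255.2 / 146.5 ≈ 1.742.
Distances: 3:2 1.500 (Δ 0.242); 16:9 1.778 (Δ 0.036); 5:3 1.667 (Δ 0.075); root-2 1.414 (Δ 0.328); root-3 1.732 (Δ 0.010).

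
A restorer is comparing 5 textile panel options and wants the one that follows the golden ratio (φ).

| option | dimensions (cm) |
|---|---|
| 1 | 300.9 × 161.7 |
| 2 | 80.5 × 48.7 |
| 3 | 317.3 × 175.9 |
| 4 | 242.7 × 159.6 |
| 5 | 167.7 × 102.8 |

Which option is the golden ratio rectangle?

5

Target golden ratio ≈ 1.618.
1: 1.861 (Δ0.243)  2: 1.653 (Δ0.035)  3: 1.804 (Δ0.186)  4: 1.521 (Δ0.097)  5: 1.631 (Δ0.013)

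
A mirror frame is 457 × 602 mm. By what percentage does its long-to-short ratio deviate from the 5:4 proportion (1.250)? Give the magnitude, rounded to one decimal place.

5.4%

Ratio = 602 / 457 ≈ 1.3173.
Ideal 5:4 = 1.2500. |1.3173 − 1.2500| / 1.2500 ≈ 5.38% → 5.4%.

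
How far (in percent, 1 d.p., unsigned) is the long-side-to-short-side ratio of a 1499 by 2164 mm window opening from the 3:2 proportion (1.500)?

Ratio = 2164 / 1499 ≈ 1.4436.
Ideal 3:2 = 1.5000. |1.4436 − 1.5000| / 1.5000 ≈ 3.76% → 3.8%.

3.8%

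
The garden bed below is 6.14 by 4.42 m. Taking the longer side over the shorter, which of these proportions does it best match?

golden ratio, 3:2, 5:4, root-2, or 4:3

6.14/4.42 ≈ 1.389. Nearest candidates are root-2 (1.414, off by 0.025) and 4:3 (1.333, off by 0.056).

root-2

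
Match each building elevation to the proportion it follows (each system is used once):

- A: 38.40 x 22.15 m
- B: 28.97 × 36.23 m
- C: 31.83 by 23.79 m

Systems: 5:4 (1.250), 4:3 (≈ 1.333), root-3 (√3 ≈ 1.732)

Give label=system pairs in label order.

Ratios: A ≈ 1.734; B ≈ 1.251; C ≈ 1.338.
Targets: 5:4 ≈ 1.250; 4:3 ≈ 1.333; root-3 ≈ 1.732.

A=root-3, B=5:4, C=4:3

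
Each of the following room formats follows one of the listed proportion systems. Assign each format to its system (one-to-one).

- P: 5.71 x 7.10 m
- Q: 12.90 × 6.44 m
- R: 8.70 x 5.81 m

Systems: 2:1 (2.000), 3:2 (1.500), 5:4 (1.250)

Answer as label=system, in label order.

P=5:4, Q=2:1, R=3:2

Ratios: P ≈ 1.243; Q ≈ 2.003; R ≈ 1.497.
Targets: 2:1 ≈ 2.000; 3:2 ≈ 1.500; 5:4 ≈ 1.250.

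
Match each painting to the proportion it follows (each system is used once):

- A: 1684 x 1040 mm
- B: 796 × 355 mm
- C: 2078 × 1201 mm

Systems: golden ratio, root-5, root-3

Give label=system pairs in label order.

A=golden ratio, B=root-5, C=root-3

Ratios: A ≈ 1.619; B ≈ 2.242; C ≈ 1.730.
Targets: golden ratio ≈ 1.618; root-5 ≈ 2.236; root-3 ≈ 1.732.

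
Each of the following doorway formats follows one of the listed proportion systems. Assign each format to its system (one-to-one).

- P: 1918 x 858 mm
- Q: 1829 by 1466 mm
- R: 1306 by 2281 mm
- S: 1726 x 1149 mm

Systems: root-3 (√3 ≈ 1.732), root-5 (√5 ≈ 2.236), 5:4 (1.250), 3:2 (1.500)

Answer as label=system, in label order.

P=root-5, Q=5:4, R=root-3, S=3:2

P = 1918/858 ≈ 2.235 → root-5 (2.236)
Q = 1829/1466 ≈ 1.248 → 5:4 (1.250)
R = 2281/1306 ≈ 1.747 → root-3 (1.732)
S = 1726/1149 ≈ 1.502 → 3:2 (1.500)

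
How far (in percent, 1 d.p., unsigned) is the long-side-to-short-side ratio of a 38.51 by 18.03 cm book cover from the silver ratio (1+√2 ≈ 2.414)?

Ratio = 38.51 / 18.03 ≈ 2.1359.
Ideal silver ratio ≈ 2.4142. |2.1359 − 2.4142| / 2.4142 ≈ 11.53% → 11.5%.

11.5%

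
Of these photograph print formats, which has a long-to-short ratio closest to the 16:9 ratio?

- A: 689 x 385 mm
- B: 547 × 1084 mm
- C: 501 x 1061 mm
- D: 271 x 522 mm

A

Ratios (long/short): A ≈ 1.790; B ≈ 1.982; C ≈ 2.118; D ≈ 1.926.
16:9 ≈ 1.778; option A is nearest (Δ 0.012).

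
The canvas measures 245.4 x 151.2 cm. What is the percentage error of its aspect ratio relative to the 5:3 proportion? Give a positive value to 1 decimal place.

Ratio = 245.4 / 151.2 ≈ 1.6230.
Ideal 5:3 ≈ 1.6667. |1.6230 − 1.6667| / 1.6667 ≈ 2.62% → 2.6%.

2.6%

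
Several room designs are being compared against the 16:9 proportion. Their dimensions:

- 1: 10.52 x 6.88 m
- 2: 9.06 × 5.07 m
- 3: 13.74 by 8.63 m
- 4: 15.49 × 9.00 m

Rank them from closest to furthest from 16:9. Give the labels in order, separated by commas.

2, 4, 3, 1

1: 10.52/6.88 ≈ 1.529 → |1.529 − 1.778| = 0.249
2: 9.06/5.07 ≈ 1.787 → |1.787 − 1.778| = 0.009
3: 13.74/8.63 ≈ 1.592 → |1.592 − 1.778| = 0.186
4: 15.49/9.00 ≈ 1.721 → |1.721 − 1.778| = 0.057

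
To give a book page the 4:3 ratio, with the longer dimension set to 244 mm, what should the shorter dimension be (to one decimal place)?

183.0 mm

4:3 ≈ 1.33333.
Shorter side = 244 ÷ 1.33333 ≈ 183.000 → 183.0 mm.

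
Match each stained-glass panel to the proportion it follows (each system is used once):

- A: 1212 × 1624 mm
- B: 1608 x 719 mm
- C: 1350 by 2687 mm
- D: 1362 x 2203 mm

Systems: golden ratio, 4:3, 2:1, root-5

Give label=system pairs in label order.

A=4:3, B=root-5, C=2:1, D=golden ratio

Ratios: A ≈ 1.340; B ≈ 2.236; C ≈ 1.990; D ≈ 1.617.
Targets: golden ratio ≈ 1.618; 4:3 ≈ 1.333; 2:1 ≈ 2.000; root-5 ≈ 2.236.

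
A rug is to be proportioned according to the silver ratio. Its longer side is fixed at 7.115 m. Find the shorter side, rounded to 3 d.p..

2.947 m

silver ratio ≈ 2.41421.
Shorter side = 7.115 ÷ 2.41421 ≈ 2.94713 → 2.947 m.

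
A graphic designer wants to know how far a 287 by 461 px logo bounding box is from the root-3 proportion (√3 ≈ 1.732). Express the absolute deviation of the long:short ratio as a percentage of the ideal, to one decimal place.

Ratio = 461 / 287 ≈ 1.6063.
Ideal root-3 ≈ 1.7321. |1.6063 − 1.7321| / 1.7321 ≈ 7.26% → 7.3%.

7.3%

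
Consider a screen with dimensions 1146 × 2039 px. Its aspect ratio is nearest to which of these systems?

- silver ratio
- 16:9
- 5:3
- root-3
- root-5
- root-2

16:9

2039/1146 ≈ 1.779. Nearest candidates are 16:9 (1.778, off by 0.001) and root-3 (1.732, off by 0.047).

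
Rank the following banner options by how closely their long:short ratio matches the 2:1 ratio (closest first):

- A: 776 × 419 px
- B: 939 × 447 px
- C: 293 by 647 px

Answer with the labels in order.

B, A, C

A: 776/419 ≈ 1.852 → |1.852 − 2.000| = 0.148
B: 939/447 ≈ 2.101 → |2.101 − 2.000| = 0.101
C: 647/293 ≈ 2.208 → |2.208 − 2.000| = 0.208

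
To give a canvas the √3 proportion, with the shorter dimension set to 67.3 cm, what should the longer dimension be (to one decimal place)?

116.6 cm

root-3 ≈ 1.73205.
Longer side = 67.3 × 1.73205 ≈ 116.567 → 116.6 cm.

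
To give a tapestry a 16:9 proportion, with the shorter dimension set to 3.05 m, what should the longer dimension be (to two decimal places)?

16:9 ≈ 1.77778.
Longer side = 3.05 × 1.77778 ≈ 5.4222 → 5.42 m.

5.42 m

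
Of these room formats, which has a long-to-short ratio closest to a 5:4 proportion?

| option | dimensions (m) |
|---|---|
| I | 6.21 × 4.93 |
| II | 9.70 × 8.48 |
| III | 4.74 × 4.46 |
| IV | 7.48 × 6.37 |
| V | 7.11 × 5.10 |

I

Ratios (long/short): I ≈ 1.260; II ≈ 1.144; III ≈ 1.063; IV ≈ 1.174; V ≈ 1.394.
5:4 ≈ 1.250; option I is nearest (Δ 0.010).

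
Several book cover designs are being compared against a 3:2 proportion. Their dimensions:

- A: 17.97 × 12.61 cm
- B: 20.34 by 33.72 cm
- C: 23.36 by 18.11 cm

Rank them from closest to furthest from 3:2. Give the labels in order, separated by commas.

A, B, C

Ratios: A = 17.97 / 12.61 ≈ 1.425; B = 33.72 / 20.34 ≈ 1.658; C = 23.36 / 18.11 ≈ 1.290.
|Δ from 1.500|: A 0.075; B 0.158; C 0.210.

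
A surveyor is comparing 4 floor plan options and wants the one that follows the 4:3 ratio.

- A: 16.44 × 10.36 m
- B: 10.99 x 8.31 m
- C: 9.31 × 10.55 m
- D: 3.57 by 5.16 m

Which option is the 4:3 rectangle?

B

Ratios (long/short): A ≈ 1.587; B ≈ 1.323; C ≈ 1.133; D ≈ 1.445.
4:3 ≈ 1.333; option B is nearest (Δ 0.010).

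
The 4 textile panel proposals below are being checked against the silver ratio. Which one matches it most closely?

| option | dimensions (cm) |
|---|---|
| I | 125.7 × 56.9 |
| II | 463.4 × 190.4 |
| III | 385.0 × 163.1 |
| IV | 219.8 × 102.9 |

II

Ratios (long/short): I ≈ 2.209; II ≈ 2.434; III ≈ 2.361; IV ≈ 2.136.
silver ratio ≈ 2.414; option II is nearest (Δ 0.020).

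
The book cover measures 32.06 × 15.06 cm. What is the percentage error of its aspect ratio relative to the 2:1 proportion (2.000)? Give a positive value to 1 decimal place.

Ratio = 32.06 / 15.06 ≈ 2.1288.
Ideal 2:1 = 2.0000. |2.1288 − 2.0000| / 2.0000 ≈ 6.44% → 6.4%.

6.4%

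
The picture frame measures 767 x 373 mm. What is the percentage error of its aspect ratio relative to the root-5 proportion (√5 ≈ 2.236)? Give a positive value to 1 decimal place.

8.0%

Ratio = 767 / 373 ≈ 2.0563.
Ideal root-5 ≈ 2.2361. |2.0563 − 2.2361| / 2.2361 ≈ 8.04% → 8.0%.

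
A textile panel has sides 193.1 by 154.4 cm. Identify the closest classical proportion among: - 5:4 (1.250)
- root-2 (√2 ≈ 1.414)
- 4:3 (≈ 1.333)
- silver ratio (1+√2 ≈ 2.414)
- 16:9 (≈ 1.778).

5:4

Ratio = 193.1 / 154.4 ≈ 1.251.
Distances: 5:4 1.250 (Δ 0.001); root-2 1.414 (Δ 0.163); 4:3 1.333 (Δ 0.082); silver ratio 2.414 (Δ 1.163); 16:9 1.778 (Δ 0.527).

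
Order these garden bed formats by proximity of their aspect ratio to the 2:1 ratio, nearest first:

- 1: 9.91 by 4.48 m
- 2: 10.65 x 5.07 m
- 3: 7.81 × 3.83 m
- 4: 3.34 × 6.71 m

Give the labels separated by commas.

4, 3, 2, 1

Ratios: 1 = 9.91 / 4.48 ≈ 2.212; 2 = 10.65 / 5.07 ≈ 2.101; 3 = 7.81 / 3.83 ≈ 2.039; 4 = 6.71 / 3.34 ≈ 2.009.
|Δ from 2.000|: 1 0.212; 2 0.101; 3 0.039; 4 0.009.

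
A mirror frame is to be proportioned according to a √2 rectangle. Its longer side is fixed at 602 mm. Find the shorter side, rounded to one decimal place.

425.7 mm

root-2 ≈ 1.41421.
Shorter side = 602 ÷ 1.41421 ≈ 425.679 → 425.7 mm.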